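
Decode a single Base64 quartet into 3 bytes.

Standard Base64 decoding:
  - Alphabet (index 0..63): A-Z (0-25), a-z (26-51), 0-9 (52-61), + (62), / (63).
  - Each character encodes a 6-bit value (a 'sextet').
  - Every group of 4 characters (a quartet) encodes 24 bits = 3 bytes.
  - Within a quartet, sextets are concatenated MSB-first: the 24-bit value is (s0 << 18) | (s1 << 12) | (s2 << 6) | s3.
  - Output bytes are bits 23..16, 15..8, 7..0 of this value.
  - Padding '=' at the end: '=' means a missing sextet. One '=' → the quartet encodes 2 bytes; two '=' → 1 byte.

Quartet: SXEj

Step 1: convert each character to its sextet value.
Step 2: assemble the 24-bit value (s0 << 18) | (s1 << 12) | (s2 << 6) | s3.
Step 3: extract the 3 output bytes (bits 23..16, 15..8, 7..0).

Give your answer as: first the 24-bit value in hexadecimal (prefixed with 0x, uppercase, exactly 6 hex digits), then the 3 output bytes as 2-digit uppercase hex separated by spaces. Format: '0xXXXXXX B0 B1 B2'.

Answer: 0x497123 49 71 23

Derivation:
Sextets: S=18, X=23, E=4, j=35
24-bit: (18<<18) | (23<<12) | (4<<6) | 35
      = 0x480000 | 0x017000 | 0x000100 | 0x000023
      = 0x497123
Bytes: (v>>16)&0xFF=49, (v>>8)&0xFF=71, v&0xFF=23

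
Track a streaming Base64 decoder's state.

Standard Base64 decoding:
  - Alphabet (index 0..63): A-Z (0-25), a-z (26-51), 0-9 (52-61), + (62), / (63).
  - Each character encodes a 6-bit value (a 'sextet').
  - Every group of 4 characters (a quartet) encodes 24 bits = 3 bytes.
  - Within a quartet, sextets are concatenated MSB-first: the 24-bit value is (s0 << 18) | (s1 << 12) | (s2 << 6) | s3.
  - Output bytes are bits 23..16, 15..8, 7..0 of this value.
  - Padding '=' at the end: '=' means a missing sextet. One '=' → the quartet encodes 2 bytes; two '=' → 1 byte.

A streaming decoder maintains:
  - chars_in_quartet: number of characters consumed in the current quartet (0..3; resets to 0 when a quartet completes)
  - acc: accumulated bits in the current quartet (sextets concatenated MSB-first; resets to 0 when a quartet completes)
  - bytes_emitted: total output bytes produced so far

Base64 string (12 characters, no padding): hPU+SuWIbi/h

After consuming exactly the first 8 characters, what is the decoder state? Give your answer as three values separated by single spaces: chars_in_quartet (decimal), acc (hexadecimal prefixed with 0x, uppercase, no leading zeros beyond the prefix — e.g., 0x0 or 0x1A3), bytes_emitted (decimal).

After char 0 ('h'=33): chars_in_quartet=1 acc=0x21 bytes_emitted=0
After char 1 ('P'=15): chars_in_quartet=2 acc=0x84F bytes_emitted=0
After char 2 ('U'=20): chars_in_quartet=3 acc=0x213D4 bytes_emitted=0
After char 3 ('+'=62): chars_in_quartet=4 acc=0x84F53E -> emit 84 F5 3E, reset; bytes_emitted=3
After char 4 ('S'=18): chars_in_quartet=1 acc=0x12 bytes_emitted=3
After char 5 ('u'=46): chars_in_quartet=2 acc=0x4AE bytes_emitted=3
After char 6 ('W'=22): chars_in_quartet=3 acc=0x12B96 bytes_emitted=3
After char 7 ('I'=8): chars_in_quartet=4 acc=0x4AE588 -> emit 4A E5 88, reset; bytes_emitted=6

Answer: 0 0x0 6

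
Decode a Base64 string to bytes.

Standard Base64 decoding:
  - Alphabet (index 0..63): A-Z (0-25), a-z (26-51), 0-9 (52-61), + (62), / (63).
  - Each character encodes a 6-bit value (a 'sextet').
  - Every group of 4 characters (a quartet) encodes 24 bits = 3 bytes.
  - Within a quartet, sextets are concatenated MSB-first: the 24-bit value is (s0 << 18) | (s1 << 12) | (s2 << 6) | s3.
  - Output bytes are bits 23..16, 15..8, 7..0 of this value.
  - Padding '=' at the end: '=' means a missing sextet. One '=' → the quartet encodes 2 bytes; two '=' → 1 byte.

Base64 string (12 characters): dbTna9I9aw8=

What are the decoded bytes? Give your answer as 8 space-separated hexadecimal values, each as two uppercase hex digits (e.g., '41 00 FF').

Answer: 75 B4 E7 6B D2 3D 6B 0F

Derivation:
After char 0 ('d'=29): chars_in_quartet=1 acc=0x1D bytes_emitted=0
After char 1 ('b'=27): chars_in_quartet=2 acc=0x75B bytes_emitted=0
After char 2 ('T'=19): chars_in_quartet=3 acc=0x1D6D3 bytes_emitted=0
After char 3 ('n'=39): chars_in_quartet=4 acc=0x75B4E7 -> emit 75 B4 E7, reset; bytes_emitted=3
After char 4 ('a'=26): chars_in_quartet=1 acc=0x1A bytes_emitted=3
After char 5 ('9'=61): chars_in_quartet=2 acc=0x6BD bytes_emitted=3
After char 6 ('I'=8): chars_in_quartet=3 acc=0x1AF48 bytes_emitted=3
After char 7 ('9'=61): chars_in_quartet=4 acc=0x6BD23D -> emit 6B D2 3D, reset; bytes_emitted=6
After char 8 ('a'=26): chars_in_quartet=1 acc=0x1A bytes_emitted=6
After char 9 ('w'=48): chars_in_quartet=2 acc=0x6B0 bytes_emitted=6
After char 10 ('8'=60): chars_in_quartet=3 acc=0x1AC3C bytes_emitted=6
Padding '=': partial quartet acc=0x1AC3C -> emit 6B 0F; bytes_emitted=8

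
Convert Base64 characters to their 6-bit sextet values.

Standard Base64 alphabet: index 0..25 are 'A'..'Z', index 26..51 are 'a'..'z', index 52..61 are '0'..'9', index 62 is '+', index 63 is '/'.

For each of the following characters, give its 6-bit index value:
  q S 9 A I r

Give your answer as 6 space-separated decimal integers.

Answer: 42 18 61 0 8 43

Derivation:
'q': a..z range, 26 + ord('q') − ord('a') = 42
'S': A..Z range, ord('S') − ord('A') = 18
'9': 0..9 range, 52 + ord('9') − ord('0') = 61
'A': A..Z range, ord('A') − ord('A') = 0
'I': A..Z range, ord('I') − ord('A') = 8
'r': a..z range, 26 + ord('r') − ord('a') = 43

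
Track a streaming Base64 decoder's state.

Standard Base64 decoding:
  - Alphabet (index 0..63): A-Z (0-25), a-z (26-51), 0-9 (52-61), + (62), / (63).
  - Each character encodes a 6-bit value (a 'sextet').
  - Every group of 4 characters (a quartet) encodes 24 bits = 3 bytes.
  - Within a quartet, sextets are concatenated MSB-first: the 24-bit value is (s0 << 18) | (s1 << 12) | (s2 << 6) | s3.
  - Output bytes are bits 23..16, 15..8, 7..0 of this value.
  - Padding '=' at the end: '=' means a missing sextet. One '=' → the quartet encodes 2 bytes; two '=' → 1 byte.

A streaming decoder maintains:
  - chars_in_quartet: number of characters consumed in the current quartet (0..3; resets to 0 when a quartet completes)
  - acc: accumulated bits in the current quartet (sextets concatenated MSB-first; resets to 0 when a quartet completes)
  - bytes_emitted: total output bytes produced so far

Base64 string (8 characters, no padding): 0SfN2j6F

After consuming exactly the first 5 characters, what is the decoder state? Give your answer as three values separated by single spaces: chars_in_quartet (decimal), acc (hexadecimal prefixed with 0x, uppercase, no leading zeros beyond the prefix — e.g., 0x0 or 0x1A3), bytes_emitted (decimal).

After char 0 ('0'=52): chars_in_quartet=1 acc=0x34 bytes_emitted=0
After char 1 ('S'=18): chars_in_quartet=2 acc=0xD12 bytes_emitted=0
After char 2 ('f'=31): chars_in_quartet=3 acc=0x3449F bytes_emitted=0
After char 3 ('N'=13): chars_in_quartet=4 acc=0xD127CD -> emit D1 27 CD, reset; bytes_emitted=3
After char 4 ('2'=54): chars_in_quartet=1 acc=0x36 bytes_emitted=3

Answer: 1 0x36 3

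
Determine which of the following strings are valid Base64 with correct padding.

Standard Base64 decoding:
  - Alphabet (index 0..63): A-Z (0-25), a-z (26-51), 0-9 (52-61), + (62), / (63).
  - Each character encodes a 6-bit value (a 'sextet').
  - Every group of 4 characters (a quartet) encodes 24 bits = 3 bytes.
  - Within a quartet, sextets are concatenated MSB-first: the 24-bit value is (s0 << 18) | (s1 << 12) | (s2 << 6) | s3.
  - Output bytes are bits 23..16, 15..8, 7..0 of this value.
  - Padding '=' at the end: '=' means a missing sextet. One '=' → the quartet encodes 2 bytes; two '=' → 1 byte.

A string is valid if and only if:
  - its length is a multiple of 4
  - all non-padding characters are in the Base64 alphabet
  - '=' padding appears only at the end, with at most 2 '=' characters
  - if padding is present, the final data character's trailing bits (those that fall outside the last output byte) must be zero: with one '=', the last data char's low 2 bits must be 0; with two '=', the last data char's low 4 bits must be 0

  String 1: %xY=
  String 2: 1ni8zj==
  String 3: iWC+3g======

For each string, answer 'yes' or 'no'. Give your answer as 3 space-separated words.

String 1: '%xY=' → invalid (bad char(s): ['%'])
String 2: '1ni8zj==' → invalid (bad trailing bits)
String 3: 'iWC+3g======' → invalid (6 pad chars (max 2))

Answer: no no no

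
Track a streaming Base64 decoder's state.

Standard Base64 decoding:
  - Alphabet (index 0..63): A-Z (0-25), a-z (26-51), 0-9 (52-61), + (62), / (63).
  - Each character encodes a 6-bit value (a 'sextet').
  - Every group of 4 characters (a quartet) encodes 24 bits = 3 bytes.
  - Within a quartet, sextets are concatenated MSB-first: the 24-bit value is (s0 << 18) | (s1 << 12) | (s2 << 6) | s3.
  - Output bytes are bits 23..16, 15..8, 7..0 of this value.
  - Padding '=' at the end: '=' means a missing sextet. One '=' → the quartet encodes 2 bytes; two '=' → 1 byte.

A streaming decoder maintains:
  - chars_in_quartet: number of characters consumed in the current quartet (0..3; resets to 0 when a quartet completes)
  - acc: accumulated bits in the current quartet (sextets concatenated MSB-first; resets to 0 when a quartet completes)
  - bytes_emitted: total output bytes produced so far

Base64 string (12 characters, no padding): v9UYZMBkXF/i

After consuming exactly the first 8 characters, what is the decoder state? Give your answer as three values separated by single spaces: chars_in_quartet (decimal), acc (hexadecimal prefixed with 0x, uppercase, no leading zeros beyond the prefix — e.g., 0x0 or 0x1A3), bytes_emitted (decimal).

After char 0 ('v'=47): chars_in_quartet=1 acc=0x2F bytes_emitted=0
After char 1 ('9'=61): chars_in_quartet=2 acc=0xBFD bytes_emitted=0
After char 2 ('U'=20): chars_in_quartet=3 acc=0x2FF54 bytes_emitted=0
After char 3 ('Y'=24): chars_in_quartet=4 acc=0xBFD518 -> emit BF D5 18, reset; bytes_emitted=3
After char 4 ('Z'=25): chars_in_quartet=1 acc=0x19 bytes_emitted=3
After char 5 ('M'=12): chars_in_quartet=2 acc=0x64C bytes_emitted=3
After char 6 ('B'=1): chars_in_quartet=3 acc=0x19301 bytes_emitted=3
After char 7 ('k'=36): chars_in_quartet=4 acc=0x64C064 -> emit 64 C0 64, reset; bytes_emitted=6

Answer: 0 0x0 6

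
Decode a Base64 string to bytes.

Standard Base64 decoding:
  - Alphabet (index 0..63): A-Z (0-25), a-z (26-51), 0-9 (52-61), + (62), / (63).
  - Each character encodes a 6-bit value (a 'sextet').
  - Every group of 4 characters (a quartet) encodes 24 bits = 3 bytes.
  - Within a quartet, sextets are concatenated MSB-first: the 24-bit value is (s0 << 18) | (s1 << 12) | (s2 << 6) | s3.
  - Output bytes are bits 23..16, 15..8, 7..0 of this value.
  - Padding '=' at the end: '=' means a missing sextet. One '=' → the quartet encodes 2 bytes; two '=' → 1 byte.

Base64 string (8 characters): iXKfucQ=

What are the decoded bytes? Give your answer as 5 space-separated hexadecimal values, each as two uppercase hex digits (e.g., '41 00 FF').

After char 0 ('i'=34): chars_in_quartet=1 acc=0x22 bytes_emitted=0
After char 1 ('X'=23): chars_in_quartet=2 acc=0x897 bytes_emitted=0
After char 2 ('K'=10): chars_in_quartet=3 acc=0x225CA bytes_emitted=0
After char 3 ('f'=31): chars_in_quartet=4 acc=0x89729F -> emit 89 72 9F, reset; bytes_emitted=3
After char 4 ('u'=46): chars_in_quartet=1 acc=0x2E bytes_emitted=3
After char 5 ('c'=28): chars_in_quartet=2 acc=0xB9C bytes_emitted=3
After char 6 ('Q'=16): chars_in_quartet=3 acc=0x2E710 bytes_emitted=3
Padding '=': partial quartet acc=0x2E710 -> emit B9 C4; bytes_emitted=5

Answer: 89 72 9F B9 C4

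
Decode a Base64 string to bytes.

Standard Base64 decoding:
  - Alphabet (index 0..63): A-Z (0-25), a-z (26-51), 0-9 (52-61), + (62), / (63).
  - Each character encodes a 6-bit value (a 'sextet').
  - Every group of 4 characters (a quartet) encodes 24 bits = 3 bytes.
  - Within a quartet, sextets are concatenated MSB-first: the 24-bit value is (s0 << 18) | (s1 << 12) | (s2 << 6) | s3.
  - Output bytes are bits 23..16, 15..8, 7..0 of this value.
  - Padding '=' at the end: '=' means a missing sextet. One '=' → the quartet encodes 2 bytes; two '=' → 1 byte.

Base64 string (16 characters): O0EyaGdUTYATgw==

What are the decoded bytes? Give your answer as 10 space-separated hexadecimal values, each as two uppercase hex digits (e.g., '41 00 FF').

After char 0 ('O'=14): chars_in_quartet=1 acc=0xE bytes_emitted=0
After char 1 ('0'=52): chars_in_quartet=2 acc=0x3B4 bytes_emitted=0
After char 2 ('E'=4): chars_in_quartet=3 acc=0xED04 bytes_emitted=0
After char 3 ('y'=50): chars_in_quartet=4 acc=0x3B4132 -> emit 3B 41 32, reset; bytes_emitted=3
After char 4 ('a'=26): chars_in_quartet=1 acc=0x1A bytes_emitted=3
After char 5 ('G'=6): chars_in_quartet=2 acc=0x686 bytes_emitted=3
After char 6 ('d'=29): chars_in_quartet=3 acc=0x1A19D bytes_emitted=3
After char 7 ('U'=20): chars_in_quartet=4 acc=0x686754 -> emit 68 67 54, reset; bytes_emitted=6
After char 8 ('T'=19): chars_in_quartet=1 acc=0x13 bytes_emitted=6
After char 9 ('Y'=24): chars_in_quartet=2 acc=0x4D8 bytes_emitted=6
After char 10 ('A'=0): chars_in_quartet=3 acc=0x13600 bytes_emitted=6
After char 11 ('T'=19): chars_in_quartet=4 acc=0x4D8013 -> emit 4D 80 13, reset; bytes_emitted=9
After char 12 ('g'=32): chars_in_quartet=1 acc=0x20 bytes_emitted=9
After char 13 ('w'=48): chars_in_quartet=2 acc=0x830 bytes_emitted=9
Padding '==': partial quartet acc=0x830 -> emit 83; bytes_emitted=10

Answer: 3B 41 32 68 67 54 4D 80 13 83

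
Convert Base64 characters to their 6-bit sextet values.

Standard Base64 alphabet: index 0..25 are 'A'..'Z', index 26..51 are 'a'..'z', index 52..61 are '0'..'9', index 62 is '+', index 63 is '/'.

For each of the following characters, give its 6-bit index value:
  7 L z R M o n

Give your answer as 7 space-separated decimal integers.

'7': 0..9 range, 52 + ord('7') − ord('0') = 59
'L': A..Z range, ord('L') − ord('A') = 11
'z': a..z range, 26 + ord('z') − ord('a') = 51
'R': A..Z range, ord('R') − ord('A') = 17
'M': A..Z range, ord('M') − ord('A') = 12
'o': a..z range, 26 + ord('o') − ord('a') = 40
'n': a..z range, 26 + ord('n') − ord('a') = 39

Answer: 59 11 51 17 12 40 39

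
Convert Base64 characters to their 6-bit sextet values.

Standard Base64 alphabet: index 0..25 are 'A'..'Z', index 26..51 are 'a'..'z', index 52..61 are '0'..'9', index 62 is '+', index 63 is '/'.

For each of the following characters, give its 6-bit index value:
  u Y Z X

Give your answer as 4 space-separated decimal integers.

'u': a..z range, 26 + ord('u') − ord('a') = 46
'Y': A..Z range, ord('Y') − ord('A') = 24
'Z': A..Z range, ord('Z') − ord('A') = 25
'X': A..Z range, ord('X') − ord('A') = 23

Answer: 46 24 25 23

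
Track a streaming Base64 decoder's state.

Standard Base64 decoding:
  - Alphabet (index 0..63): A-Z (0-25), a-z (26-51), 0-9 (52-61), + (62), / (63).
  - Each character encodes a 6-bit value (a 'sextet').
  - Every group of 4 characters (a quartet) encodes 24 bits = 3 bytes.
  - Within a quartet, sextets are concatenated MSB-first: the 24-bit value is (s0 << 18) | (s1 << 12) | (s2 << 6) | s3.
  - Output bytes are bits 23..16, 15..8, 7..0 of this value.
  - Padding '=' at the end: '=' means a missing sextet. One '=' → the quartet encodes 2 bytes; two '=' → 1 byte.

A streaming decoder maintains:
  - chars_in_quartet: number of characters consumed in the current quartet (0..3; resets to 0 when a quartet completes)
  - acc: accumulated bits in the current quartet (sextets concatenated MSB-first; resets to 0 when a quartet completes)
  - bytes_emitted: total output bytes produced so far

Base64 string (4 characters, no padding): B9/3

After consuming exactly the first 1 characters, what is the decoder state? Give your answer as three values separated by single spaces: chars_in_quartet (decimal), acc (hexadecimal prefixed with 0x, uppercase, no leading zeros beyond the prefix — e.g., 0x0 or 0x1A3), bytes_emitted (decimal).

Answer: 1 0x1 0

Derivation:
After char 0 ('B'=1): chars_in_quartet=1 acc=0x1 bytes_emitted=0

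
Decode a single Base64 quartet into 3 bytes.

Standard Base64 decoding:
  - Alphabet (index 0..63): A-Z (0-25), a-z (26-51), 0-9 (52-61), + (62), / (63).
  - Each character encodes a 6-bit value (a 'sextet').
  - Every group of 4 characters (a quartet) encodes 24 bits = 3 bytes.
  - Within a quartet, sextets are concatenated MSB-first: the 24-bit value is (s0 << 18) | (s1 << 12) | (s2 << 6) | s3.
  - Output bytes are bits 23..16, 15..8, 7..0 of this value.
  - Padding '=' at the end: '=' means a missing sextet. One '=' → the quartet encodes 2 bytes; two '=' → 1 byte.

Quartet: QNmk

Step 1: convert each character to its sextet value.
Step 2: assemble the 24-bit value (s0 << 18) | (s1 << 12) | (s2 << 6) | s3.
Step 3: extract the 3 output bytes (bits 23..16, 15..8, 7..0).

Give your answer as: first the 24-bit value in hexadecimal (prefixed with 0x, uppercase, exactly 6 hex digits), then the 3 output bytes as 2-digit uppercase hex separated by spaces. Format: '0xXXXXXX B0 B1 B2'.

Answer: 0x40D9A4 40 D9 A4

Derivation:
Sextets: Q=16, N=13, m=38, k=36
24-bit: (16<<18) | (13<<12) | (38<<6) | 36
      = 0x400000 | 0x00D000 | 0x000980 | 0x000024
      = 0x40D9A4
Bytes: (v>>16)&0xFF=40, (v>>8)&0xFF=D9, v&0xFF=A4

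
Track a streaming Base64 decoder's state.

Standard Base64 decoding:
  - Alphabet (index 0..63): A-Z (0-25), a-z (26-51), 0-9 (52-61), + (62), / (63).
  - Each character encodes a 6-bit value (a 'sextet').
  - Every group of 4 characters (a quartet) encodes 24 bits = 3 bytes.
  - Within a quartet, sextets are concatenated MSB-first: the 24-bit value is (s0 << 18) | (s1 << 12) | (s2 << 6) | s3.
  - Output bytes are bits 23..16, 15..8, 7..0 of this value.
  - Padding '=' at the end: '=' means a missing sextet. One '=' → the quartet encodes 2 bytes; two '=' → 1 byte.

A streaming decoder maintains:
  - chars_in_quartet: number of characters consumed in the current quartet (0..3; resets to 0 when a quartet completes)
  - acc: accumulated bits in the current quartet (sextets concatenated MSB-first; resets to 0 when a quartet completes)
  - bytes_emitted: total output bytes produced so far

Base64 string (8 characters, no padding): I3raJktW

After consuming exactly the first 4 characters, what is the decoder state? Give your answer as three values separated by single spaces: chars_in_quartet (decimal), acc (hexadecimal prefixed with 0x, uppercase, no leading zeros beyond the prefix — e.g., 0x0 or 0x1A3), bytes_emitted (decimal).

Answer: 0 0x0 3

Derivation:
After char 0 ('I'=8): chars_in_quartet=1 acc=0x8 bytes_emitted=0
After char 1 ('3'=55): chars_in_quartet=2 acc=0x237 bytes_emitted=0
After char 2 ('r'=43): chars_in_quartet=3 acc=0x8DEB bytes_emitted=0
After char 3 ('a'=26): chars_in_quartet=4 acc=0x237ADA -> emit 23 7A DA, reset; bytes_emitted=3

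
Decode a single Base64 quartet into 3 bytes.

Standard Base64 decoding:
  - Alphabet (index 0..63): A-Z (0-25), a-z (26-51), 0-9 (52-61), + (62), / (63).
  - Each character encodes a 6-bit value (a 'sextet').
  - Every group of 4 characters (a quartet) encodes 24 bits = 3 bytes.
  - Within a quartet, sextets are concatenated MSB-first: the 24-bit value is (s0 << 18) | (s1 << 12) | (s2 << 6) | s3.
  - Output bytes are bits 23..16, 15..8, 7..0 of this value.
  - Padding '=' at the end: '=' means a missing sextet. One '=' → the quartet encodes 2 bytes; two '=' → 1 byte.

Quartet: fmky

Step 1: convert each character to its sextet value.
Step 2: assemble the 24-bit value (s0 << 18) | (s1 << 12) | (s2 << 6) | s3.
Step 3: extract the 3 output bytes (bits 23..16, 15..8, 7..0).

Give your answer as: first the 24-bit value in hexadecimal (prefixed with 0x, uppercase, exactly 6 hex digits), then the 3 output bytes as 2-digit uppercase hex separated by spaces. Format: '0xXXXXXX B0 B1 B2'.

Answer: 0x7E6932 7E 69 32

Derivation:
Sextets: f=31, m=38, k=36, y=50
24-bit: (31<<18) | (38<<12) | (36<<6) | 50
      = 0x7C0000 | 0x026000 | 0x000900 | 0x000032
      = 0x7E6932
Bytes: (v>>16)&0xFF=7E, (v>>8)&0xFF=69, v&0xFF=32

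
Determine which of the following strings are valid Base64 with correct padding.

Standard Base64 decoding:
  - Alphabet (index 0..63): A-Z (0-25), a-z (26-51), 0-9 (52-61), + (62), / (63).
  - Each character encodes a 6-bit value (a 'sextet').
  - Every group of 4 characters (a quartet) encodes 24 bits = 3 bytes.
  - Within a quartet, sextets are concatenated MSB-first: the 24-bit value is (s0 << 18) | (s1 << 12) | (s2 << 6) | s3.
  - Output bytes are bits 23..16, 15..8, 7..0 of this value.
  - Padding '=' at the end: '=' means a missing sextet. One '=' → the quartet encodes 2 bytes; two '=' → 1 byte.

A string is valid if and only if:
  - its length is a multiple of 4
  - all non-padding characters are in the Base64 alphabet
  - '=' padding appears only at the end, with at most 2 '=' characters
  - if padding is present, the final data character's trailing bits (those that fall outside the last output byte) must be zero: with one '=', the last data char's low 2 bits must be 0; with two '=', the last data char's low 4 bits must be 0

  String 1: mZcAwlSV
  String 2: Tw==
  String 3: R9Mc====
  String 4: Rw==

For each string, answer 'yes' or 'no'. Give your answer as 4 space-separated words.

String 1: 'mZcAwlSV' → valid
String 2: 'Tw==' → valid
String 3: 'R9Mc====' → invalid (4 pad chars (max 2))
String 4: 'Rw==' → valid

Answer: yes yes no yes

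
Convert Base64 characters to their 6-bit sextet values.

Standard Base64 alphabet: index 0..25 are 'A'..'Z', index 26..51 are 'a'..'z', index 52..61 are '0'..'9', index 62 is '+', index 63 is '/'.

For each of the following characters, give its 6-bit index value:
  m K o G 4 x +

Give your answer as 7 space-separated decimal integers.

Answer: 38 10 40 6 56 49 62

Derivation:
'm': a..z range, 26 + ord('m') − ord('a') = 38
'K': A..Z range, ord('K') − ord('A') = 10
'o': a..z range, 26 + ord('o') − ord('a') = 40
'G': A..Z range, ord('G') − ord('A') = 6
'4': 0..9 range, 52 + ord('4') − ord('0') = 56
'x': a..z range, 26 + ord('x') − ord('a') = 49
'+': index 62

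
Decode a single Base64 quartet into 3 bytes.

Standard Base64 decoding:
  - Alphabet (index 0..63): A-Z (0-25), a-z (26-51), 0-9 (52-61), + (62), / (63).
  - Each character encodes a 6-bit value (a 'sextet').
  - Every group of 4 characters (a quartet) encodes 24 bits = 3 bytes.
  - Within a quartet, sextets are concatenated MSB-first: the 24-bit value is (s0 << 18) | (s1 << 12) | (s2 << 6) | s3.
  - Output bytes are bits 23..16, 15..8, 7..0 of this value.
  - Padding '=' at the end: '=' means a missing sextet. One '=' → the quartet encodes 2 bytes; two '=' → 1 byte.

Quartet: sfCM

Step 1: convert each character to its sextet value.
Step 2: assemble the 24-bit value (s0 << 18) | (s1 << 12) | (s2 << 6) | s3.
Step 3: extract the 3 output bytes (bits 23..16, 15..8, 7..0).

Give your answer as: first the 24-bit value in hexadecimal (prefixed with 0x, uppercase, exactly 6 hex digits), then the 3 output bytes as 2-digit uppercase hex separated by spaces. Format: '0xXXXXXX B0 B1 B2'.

Sextets: s=44, f=31, C=2, M=12
24-bit: (44<<18) | (31<<12) | (2<<6) | 12
      = 0xB00000 | 0x01F000 | 0x000080 | 0x00000C
      = 0xB1F08C
Bytes: (v>>16)&0xFF=B1, (v>>8)&0xFF=F0, v&0xFF=8C

Answer: 0xB1F08C B1 F0 8C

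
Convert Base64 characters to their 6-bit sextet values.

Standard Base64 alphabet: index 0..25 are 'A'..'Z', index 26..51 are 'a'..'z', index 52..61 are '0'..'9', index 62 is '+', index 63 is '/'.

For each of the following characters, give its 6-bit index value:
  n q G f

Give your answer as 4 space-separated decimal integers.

'n': a..z range, 26 + ord('n') − ord('a') = 39
'q': a..z range, 26 + ord('q') − ord('a') = 42
'G': A..Z range, ord('G') − ord('A') = 6
'f': a..z range, 26 + ord('f') − ord('a') = 31

Answer: 39 42 6 31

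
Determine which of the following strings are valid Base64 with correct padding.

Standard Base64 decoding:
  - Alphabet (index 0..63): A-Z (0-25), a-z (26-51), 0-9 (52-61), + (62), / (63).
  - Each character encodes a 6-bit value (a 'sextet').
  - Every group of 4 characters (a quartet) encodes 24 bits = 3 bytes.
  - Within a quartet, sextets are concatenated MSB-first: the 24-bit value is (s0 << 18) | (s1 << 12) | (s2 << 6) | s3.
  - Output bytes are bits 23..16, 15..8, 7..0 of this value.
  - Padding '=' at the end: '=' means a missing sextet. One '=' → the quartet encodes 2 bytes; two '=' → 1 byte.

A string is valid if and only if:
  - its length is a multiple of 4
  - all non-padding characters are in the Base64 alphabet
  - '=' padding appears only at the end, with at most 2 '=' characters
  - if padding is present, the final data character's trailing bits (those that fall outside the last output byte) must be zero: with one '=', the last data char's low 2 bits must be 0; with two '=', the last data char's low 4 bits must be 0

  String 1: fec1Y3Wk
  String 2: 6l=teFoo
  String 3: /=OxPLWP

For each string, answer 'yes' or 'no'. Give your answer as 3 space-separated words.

String 1: 'fec1Y3Wk' → valid
String 2: '6l=teFoo' → invalid (bad char(s): ['=']; '=' in middle)
String 3: '/=OxPLWP' → invalid (bad char(s): ['=']; '=' in middle)

Answer: yes no no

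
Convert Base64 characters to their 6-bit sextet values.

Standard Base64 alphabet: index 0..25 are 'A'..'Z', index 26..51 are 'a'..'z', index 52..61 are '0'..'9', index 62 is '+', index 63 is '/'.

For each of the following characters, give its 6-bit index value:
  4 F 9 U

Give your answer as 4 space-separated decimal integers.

Answer: 56 5 61 20

Derivation:
'4': 0..9 range, 52 + ord('4') − ord('0') = 56
'F': A..Z range, ord('F') − ord('A') = 5
'9': 0..9 range, 52 + ord('9') − ord('0') = 61
'U': A..Z range, ord('U') − ord('A') = 20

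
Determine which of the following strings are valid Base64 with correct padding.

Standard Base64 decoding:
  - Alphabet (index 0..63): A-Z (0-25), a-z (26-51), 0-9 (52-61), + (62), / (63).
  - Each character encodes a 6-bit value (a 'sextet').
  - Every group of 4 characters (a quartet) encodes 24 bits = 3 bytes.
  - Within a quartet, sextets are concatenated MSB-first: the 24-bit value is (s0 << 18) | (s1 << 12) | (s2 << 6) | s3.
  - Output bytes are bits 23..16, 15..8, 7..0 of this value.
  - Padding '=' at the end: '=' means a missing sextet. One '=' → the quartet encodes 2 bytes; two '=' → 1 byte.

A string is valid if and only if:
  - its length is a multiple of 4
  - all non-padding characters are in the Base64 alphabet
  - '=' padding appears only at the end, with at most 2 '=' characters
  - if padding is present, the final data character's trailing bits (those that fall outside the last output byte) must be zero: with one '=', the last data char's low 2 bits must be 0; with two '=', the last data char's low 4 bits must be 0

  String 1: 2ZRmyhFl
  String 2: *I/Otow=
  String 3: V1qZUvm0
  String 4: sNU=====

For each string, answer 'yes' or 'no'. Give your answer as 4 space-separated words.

Answer: yes no yes no

Derivation:
String 1: '2ZRmyhFl' → valid
String 2: '*I/Otow=' → invalid (bad char(s): ['*'])
String 3: 'V1qZUvm0' → valid
String 4: 'sNU=====' → invalid (5 pad chars (max 2))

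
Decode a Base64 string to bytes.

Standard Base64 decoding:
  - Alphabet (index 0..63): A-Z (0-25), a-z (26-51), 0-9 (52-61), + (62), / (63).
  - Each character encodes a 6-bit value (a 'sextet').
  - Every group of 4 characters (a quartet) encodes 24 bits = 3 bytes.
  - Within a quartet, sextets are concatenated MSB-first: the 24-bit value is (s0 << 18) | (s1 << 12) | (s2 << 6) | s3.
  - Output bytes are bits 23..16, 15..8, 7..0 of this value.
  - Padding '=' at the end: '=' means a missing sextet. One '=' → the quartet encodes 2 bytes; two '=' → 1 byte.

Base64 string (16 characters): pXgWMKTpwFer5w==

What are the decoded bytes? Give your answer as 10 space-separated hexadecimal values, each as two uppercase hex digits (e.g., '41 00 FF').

After char 0 ('p'=41): chars_in_quartet=1 acc=0x29 bytes_emitted=0
After char 1 ('X'=23): chars_in_quartet=2 acc=0xA57 bytes_emitted=0
After char 2 ('g'=32): chars_in_quartet=3 acc=0x295E0 bytes_emitted=0
After char 3 ('W'=22): chars_in_quartet=4 acc=0xA57816 -> emit A5 78 16, reset; bytes_emitted=3
After char 4 ('M'=12): chars_in_quartet=1 acc=0xC bytes_emitted=3
After char 5 ('K'=10): chars_in_quartet=2 acc=0x30A bytes_emitted=3
After char 6 ('T'=19): chars_in_quartet=3 acc=0xC293 bytes_emitted=3
After char 7 ('p'=41): chars_in_quartet=4 acc=0x30A4E9 -> emit 30 A4 E9, reset; bytes_emitted=6
After char 8 ('w'=48): chars_in_quartet=1 acc=0x30 bytes_emitted=6
After char 9 ('F'=5): chars_in_quartet=2 acc=0xC05 bytes_emitted=6
After char 10 ('e'=30): chars_in_quartet=3 acc=0x3015E bytes_emitted=6
After char 11 ('r'=43): chars_in_quartet=4 acc=0xC057AB -> emit C0 57 AB, reset; bytes_emitted=9
After char 12 ('5'=57): chars_in_quartet=1 acc=0x39 bytes_emitted=9
After char 13 ('w'=48): chars_in_quartet=2 acc=0xE70 bytes_emitted=9
Padding '==': partial quartet acc=0xE70 -> emit E7; bytes_emitted=10

Answer: A5 78 16 30 A4 E9 C0 57 AB E7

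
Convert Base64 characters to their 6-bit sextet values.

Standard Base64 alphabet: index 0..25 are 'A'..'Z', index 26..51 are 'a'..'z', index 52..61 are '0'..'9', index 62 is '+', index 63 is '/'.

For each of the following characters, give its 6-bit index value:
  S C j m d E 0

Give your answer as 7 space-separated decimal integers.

Answer: 18 2 35 38 29 4 52

Derivation:
'S': A..Z range, ord('S') − ord('A') = 18
'C': A..Z range, ord('C') − ord('A') = 2
'j': a..z range, 26 + ord('j') − ord('a') = 35
'm': a..z range, 26 + ord('m') − ord('a') = 38
'd': a..z range, 26 + ord('d') − ord('a') = 29
'E': A..Z range, ord('E') − ord('A') = 4
'0': 0..9 range, 52 + ord('0') − ord('0') = 52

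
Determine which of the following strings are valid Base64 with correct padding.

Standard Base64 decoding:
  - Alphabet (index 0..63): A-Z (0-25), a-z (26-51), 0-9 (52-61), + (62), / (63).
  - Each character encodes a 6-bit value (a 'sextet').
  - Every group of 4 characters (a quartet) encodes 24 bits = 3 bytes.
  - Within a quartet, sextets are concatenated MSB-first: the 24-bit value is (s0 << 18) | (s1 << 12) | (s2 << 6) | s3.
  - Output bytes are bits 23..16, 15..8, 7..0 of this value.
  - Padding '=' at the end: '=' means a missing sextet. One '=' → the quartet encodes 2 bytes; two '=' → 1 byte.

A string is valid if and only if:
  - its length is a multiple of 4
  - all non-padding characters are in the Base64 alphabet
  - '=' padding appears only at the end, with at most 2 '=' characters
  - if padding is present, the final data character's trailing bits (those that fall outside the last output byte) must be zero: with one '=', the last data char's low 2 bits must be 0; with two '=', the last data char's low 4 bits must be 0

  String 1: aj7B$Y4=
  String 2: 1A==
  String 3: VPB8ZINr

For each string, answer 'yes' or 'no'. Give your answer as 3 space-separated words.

Answer: no yes yes

Derivation:
String 1: 'aj7B$Y4=' → invalid (bad char(s): ['$'])
String 2: '1A==' → valid
String 3: 'VPB8ZINr' → valid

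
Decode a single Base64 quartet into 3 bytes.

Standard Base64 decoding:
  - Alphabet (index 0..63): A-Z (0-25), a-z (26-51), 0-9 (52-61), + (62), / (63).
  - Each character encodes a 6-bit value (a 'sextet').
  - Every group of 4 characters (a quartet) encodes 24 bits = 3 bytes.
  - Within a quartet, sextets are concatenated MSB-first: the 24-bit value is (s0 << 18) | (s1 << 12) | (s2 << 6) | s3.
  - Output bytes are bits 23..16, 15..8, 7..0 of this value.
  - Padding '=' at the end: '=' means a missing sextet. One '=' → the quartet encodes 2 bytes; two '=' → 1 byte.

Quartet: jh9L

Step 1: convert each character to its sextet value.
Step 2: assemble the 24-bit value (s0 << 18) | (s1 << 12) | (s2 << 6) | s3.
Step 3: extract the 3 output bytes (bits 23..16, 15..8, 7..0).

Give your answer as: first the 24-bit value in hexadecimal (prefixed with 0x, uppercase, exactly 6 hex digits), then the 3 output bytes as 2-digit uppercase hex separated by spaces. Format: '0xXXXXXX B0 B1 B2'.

Sextets: j=35, h=33, 9=61, L=11
24-bit: (35<<18) | (33<<12) | (61<<6) | 11
      = 0x8C0000 | 0x021000 | 0x000F40 | 0x00000B
      = 0x8E1F4B
Bytes: (v>>16)&0xFF=8E, (v>>8)&0xFF=1F, v&0xFF=4B

Answer: 0x8E1F4B 8E 1F 4B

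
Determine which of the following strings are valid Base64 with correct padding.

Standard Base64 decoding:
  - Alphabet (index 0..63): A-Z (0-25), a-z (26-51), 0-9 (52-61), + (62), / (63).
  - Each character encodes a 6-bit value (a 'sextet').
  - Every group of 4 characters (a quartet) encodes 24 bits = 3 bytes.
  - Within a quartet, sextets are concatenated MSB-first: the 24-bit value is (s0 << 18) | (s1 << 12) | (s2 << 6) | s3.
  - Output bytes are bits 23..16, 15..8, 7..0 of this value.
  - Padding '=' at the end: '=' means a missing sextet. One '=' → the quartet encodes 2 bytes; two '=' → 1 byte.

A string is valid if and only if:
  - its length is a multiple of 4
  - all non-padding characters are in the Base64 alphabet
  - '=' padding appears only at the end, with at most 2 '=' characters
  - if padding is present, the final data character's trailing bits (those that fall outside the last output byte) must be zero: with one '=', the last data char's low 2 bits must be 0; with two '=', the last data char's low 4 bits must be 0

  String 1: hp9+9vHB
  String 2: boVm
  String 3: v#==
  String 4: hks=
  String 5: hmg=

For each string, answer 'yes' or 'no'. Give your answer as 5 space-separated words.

Answer: yes yes no yes yes

Derivation:
String 1: 'hp9+9vHB' → valid
String 2: 'boVm' → valid
String 3: 'v#==' → invalid (bad char(s): ['#'])
String 4: 'hks=' → valid
String 5: 'hmg=' → valid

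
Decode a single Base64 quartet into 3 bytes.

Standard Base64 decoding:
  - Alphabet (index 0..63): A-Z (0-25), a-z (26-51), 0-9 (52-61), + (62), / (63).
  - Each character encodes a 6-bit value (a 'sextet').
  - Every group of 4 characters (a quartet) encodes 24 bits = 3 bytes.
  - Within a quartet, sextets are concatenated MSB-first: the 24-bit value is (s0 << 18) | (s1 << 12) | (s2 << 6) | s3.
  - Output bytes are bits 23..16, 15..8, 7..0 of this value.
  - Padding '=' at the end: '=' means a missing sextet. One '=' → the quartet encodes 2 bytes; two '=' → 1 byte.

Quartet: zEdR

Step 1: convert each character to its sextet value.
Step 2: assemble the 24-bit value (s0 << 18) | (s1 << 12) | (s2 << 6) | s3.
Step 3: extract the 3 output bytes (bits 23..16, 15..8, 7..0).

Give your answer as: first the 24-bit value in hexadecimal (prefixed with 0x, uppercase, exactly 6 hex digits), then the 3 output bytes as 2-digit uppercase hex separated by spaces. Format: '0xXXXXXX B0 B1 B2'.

Answer: 0xCC4751 CC 47 51

Derivation:
Sextets: z=51, E=4, d=29, R=17
24-bit: (51<<18) | (4<<12) | (29<<6) | 17
      = 0xCC0000 | 0x004000 | 0x000740 | 0x000011
      = 0xCC4751
Bytes: (v>>16)&0xFF=CC, (v>>8)&0xFF=47, v&0xFF=51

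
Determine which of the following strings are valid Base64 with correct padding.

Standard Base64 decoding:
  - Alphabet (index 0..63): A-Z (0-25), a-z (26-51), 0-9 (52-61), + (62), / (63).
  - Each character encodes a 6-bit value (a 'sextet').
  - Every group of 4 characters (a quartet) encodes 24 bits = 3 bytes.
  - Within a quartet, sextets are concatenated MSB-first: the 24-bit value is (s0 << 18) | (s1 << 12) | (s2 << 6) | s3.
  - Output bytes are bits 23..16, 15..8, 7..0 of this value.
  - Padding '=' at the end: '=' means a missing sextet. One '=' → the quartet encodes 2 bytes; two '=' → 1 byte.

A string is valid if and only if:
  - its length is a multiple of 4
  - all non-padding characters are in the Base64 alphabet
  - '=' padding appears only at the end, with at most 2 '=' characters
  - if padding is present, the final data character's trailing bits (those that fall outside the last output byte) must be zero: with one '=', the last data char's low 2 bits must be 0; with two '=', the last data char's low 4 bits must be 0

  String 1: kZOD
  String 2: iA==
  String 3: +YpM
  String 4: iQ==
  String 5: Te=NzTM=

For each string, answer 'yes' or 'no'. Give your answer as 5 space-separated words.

String 1: 'kZOD' → valid
String 2: 'iA==' → valid
String 3: '+YpM' → valid
String 4: 'iQ==' → valid
String 5: 'Te=NzTM=' → invalid (bad char(s): ['=']; '=' in middle)

Answer: yes yes yes yes no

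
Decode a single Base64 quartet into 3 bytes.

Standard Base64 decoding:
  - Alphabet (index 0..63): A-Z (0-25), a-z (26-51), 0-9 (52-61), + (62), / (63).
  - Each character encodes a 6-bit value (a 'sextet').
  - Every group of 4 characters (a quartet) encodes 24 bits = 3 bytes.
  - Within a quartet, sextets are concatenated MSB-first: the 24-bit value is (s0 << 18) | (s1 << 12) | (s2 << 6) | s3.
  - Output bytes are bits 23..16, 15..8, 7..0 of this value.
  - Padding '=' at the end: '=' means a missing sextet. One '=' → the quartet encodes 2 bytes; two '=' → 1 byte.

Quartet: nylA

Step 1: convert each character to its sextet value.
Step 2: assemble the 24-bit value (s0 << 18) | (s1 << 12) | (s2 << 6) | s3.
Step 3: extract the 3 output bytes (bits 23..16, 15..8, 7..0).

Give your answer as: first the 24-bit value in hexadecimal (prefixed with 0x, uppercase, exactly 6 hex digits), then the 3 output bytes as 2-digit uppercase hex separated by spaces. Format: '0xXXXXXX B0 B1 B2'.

Sextets: n=39, y=50, l=37, A=0
24-bit: (39<<18) | (50<<12) | (37<<6) | 0
      = 0x9C0000 | 0x032000 | 0x000940 | 0x000000
      = 0x9F2940
Bytes: (v>>16)&0xFF=9F, (v>>8)&0xFF=29, v&0xFF=40

Answer: 0x9F2940 9F 29 40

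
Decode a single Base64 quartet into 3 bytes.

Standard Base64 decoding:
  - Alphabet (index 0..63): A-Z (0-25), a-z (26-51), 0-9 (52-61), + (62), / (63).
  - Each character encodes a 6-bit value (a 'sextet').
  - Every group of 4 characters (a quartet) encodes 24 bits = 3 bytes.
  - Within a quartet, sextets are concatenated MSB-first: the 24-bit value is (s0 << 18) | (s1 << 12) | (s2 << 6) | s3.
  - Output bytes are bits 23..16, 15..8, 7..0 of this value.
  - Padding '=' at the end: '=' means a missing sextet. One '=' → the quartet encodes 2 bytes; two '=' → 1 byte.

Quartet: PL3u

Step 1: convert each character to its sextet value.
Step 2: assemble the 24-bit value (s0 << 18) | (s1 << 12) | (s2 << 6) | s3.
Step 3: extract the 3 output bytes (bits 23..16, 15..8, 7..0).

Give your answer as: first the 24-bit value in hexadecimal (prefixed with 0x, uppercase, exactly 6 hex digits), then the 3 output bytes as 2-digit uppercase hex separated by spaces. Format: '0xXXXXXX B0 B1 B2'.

Sextets: P=15, L=11, 3=55, u=46
24-bit: (15<<18) | (11<<12) | (55<<6) | 46
      = 0x3C0000 | 0x00B000 | 0x000DC0 | 0x00002E
      = 0x3CBDEE
Bytes: (v>>16)&0xFF=3C, (v>>8)&0xFF=BD, v&0xFF=EE

Answer: 0x3CBDEE 3C BD EE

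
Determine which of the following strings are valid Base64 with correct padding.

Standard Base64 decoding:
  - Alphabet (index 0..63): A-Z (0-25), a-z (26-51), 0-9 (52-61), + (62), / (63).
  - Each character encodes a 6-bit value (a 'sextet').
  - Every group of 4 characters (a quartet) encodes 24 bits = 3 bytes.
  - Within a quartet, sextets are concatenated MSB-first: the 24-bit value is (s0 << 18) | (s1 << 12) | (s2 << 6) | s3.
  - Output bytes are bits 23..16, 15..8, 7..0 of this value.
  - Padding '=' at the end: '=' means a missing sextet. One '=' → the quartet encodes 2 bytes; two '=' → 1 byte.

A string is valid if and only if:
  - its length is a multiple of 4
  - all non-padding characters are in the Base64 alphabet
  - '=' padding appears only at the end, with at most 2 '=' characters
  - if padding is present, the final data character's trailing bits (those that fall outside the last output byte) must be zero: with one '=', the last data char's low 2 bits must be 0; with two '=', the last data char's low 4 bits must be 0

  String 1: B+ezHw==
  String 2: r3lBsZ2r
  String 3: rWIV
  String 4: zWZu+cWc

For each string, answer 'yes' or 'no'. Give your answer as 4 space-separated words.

Answer: yes yes yes yes

Derivation:
String 1: 'B+ezHw==' → valid
String 2: 'r3lBsZ2r' → valid
String 3: 'rWIV' → valid
String 4: 'zWZu+cWc' → valid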